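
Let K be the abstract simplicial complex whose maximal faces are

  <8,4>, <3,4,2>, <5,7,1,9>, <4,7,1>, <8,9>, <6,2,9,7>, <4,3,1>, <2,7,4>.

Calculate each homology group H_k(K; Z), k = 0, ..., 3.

Order the vertices as 1 < 2 < 3 < 4 < 5 < 6 < 7 < 8 < 9. Listing each simplex with vertices in this order, K has dimension 3 with simplices:

  0-simplices (9): [1], [2], [3], [4], [5], [6], [7], [8], [9]
  1-simplices (19): [1,3], [1,4], [1,5], [1,7], [1,9], [2,3], [2,4], [2,6], [2,7], [2,9], [3,4], [4,7], [4,8], [5,7], [5,9], [6,7], [6,9], [7,9], [8,9]
  2-simplices (12): [1,3,4], [1,4,7], [1,5,7], [1,5,9], [1,7,9], [2,3,4], [2,4,7], [2,6,7], [2,6,9], [2,7,9], [5,7,9], [6,7,9]
  3-simplices (2): [1,5,7,9], [2,6,7,9]

Hence C_0 ≅ Z^9, C_1 ≅ Z^19, C_2 ≅ Z^12, C_3 ≅ Z^2.

∂_1: C_1 → C_0 sends each edge [p,q] (with p < q) to q − p.
As a 9×19 matrix over Z this has rank 8, with invariant factors (1,1,1,1,1,1,1,1).

∂_2: C_2 → C_1 maps a triangle to the signed sum of its edges. For instance
  ∂[1,4,7] = [4,7] − [1,7] + [1,4],
  ∂[2,4,7] = [4,7] − [2,7] + [2,4].
The 19×12 boundary matrix has rank 10 and Smith normal form diag(1,1,1,1,1,1,1,1,1,1).

Boundary ∂_3: C_3 → C_2 sends each 3-simplex σ to the alternating sum Σ_i (−1)^i (σ with its i-th vertex removed). For instance
  ∂[2,6,7,9] = [6,7,9] − [2,7,9] + [2,6,9] − [2,6,7],
  ∂[1,5,7,9] = [5,7,9] − [1,7,9] + [1,5,9] − [1,5,7].
As a 12×2 matrix over Z this has rank 2, with invariant factors (1,1).

Computing H_k = (kernel of ∂_k) / (image of ∂_{k+1}):

  H_0: rank C_0 − rank ∂_1 = 9 − 8 = 1, and the invariant factors of ∂_1 are all 1, so H_0 ≅ Z.
  H_1: rank ker ∂_1 − rank ∂_2 = (19 − 8) − 10 = 1, and the invariant factors of ∂_2 are all 1, so H_1 ≅ Z.
  H_2: rank ker ∂_2 − rank ∂_3 = (12 − 10) − 2 = 0, and the invariant factors of ∂_3 are all 1, so H_2 ≅ 0.
  H_3: rank ker ∂_3 − rank ∂_4 = (2 − 2) − 0 = 0, and there is no ∂_4, so H_3 ≅ 0.

H_0 = Z,  H_1 = Z,  H_2 = 0,  H_3 = 0.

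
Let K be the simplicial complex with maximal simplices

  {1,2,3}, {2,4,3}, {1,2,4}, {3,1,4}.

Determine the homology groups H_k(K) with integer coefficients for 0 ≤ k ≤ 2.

Fix the vertex order 1 < 2 < 3 < 4 and write every simplex with vertices in increasing order. Then dim K = 2 and the simplices of K are:

  0-simplices (4): [1], [2], [3], [4]
  1-simplices (6): [1,2], [1,3], [1,4], [2,3], [2,4], [3,4]
  2-simplices (4): [1,2,3], [1,2,4], [1,3,4], [2,3,4]

so the chain groups are C_0 ≅ Z^4, C_1 ≅ Z^6, C_2 ≅ Z^4.

The boundary map ∂_1: C_1 → C_0 maps an edge to its endpoints' difference, ∂[p,q] = q − p.
The resulting 4×6 matrix has rank 3, and its Smith normal form has invariant factors (1,1,1).

The boundary map ∂_2: C_2 → C_1 maps a triangle to the signed sum of its edges. For instance
  ∂[1,3,4] = [3,4] − [1,4] + [1,3],
  ∂[1,2,3] = [2,3] − [1,3] + [1,2].
The 6×4 boundary matrix has rank 3 and Smith normal form diag(1,1,1).

Now H_k = ker ∂_k / im ∂_{k+1}, so:

  H_0: rank C_0 − rank ∂_1 = 4 − 3 = 1, and the invariant factors of ∂_1 are all 1, so H_0 ≅ Z.
  H_1: rank ker ∂_1 − rank ∂_2 = (6 − 3) − 3 = 0, and the invariant factors of ∂_2 are all 1, so H_1 ≅ 0.
  H_2: rank ker ∂_2 − rank ∂_3 = (4 − 3) − 0 = 1, and there is no ∂_3, so H_2 ≅ Z.

H_0 ≅ Z,  H_1 = 0,  H_2 ≅ Z.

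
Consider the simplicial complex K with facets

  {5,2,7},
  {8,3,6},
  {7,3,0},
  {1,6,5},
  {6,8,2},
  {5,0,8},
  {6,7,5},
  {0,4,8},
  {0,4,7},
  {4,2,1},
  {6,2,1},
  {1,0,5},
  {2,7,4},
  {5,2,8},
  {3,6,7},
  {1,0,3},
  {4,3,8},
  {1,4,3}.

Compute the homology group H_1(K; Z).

We work with the vertex ordering 0 < 1 < 2 < 3 < 4 < 5 < 6 < 7 < 8. The simplices of K, each written with vertices in increasing order, are:

  0-simplices (9): [0], [1], [2], [3], [4], [5], [6], [7], [8]
  1-simplices (27): (27 of them)
  2-simplices (18): [0,1,3], [0,1,5], [0,3,7], [0,4,7], [0,4,8], [0,5,8], [1,2,4], [1,2,6], [1,3,4], [1,5,6], [2,4,7], [2,5,7], [2,5,8], [2,6,8], [3,4,8], [3,6,7], [3,6,8], [5,6,7]

giving chain groups C_0 ≅ Z^9, C_1 ≅ Z^27, C_2 ≅ Z^18.

Boundary ∂_1: C_1 → C_0 sends each edge [p,q] (with p < q) to q − p.
The resulting 9×27 matrix has rank 8, and its Smith normal form has invariant factors (1,1,1,1,1,1,1,1).

The boundary map ∂_2: C_2 → C_1 maps a triangle to the signed sum of its edges. For instance
  ∂[1,2,6] = [2,6] − [1,6] + [1,2],
  ∂[3,6,8] = [6,8] − [3,8] + [3,6].
As a 27×18 matrix over Z this has rank 18, with invariant factors (1,1,1,1,1,1,1,1,1,1,1,1,1,1,1,1,1,2).

Reading off H_k = ker ∂_k / im ∂_{k+1}:

  H_1: rank ker ∂_1 − rank ∂_2 = (27 − 8) − 18 = 1, and ∂_2 has invariant factor 2 > 1, so H_1 = Z × Z/2.

(K is a triangulation of the Klein bottle.)

H_1 = Z × Z/2.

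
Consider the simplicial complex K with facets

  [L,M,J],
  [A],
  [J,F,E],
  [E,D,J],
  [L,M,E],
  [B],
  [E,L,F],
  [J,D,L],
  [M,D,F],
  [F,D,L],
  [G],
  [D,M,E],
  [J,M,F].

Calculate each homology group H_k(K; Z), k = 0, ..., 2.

H_0 = Z^4,  H_1 = Z_2,  H_2 = 0.

We work with the vertex ordering A < B < D < E < F < G < J < L < M. The simplices of K, each written with vertices in increasing order, are:

  0-simplices (9): A, B, D, E, F, G, J, L, M
  1-simplices (15): DE, DF, DJ, DL, DM, EF, EJ, EL, EM, FJ, FL, FM, JL, JM, LM
  2-simplices (10): DEJ, DEM, DFL, DFM, DJL, EFJ, EFL, ELM, FJM, JLM

Hence C_0 ≅ Z^9, C_1 ≅ Z^15, C_2 ≅ Z^10.

The boundary map ∂_1: C_1 → C_0 is given by ∂[p,q] = [q] − [p]. For instance
  ∂EF = F − E.
This gives a 9×15 integer matrix of rank 5; reducing to Smith normal form yields diagonal entries (1,1,1,1,1).

∂_2: C_2 → C_1 maps a triangle to the signed sum of its edges. For instance
  ∂DEJ = EJ − DJ + DE,
  ∂DFL = FL − DL + DF.
As a 15×10 matrix over Z this has rank 10, with invariant factors (1,1,1,1,1,1,1,1,1,2).

Reading off H_k = ker ∂_k / im ∂_{k+1}:

  H_0: rank C_0 − rank ∂_1 = 9 − 5 = 4, and the invariant factors of ∂_1 are all 1, so H_0 ≅ Z^4.
  H_1: rank ker ∂_1 − rank ∂_2 = (15 − 5) − 10 = 0, and ∂_2 has invariant factor 2 > 1, so H_1 ≅ Z_2.
  H_2: rank ker ∂_2 − rank ∂_3 = (10 − 10) − 0 = 0, and there is no ∂_3, so H_2 ≅ 0.

As a check, the Euler characteristic is 9 − 15 + 10 = 4, which agrees with 4 − 0 + 0 = 4.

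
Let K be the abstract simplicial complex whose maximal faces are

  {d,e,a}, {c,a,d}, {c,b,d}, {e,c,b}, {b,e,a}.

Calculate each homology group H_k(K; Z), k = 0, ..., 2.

H_0 ≅ Z,  H_1 ≅ Z,  H_2 = 0.

We work with the vertex ordering a < b < c < d < e. The simplices of K, each written with vertices in increasing order, are:

  0-simplices (5): a, b, c, d, e
  1-simplices (10): ab, ac, ad, ae, bc, bd, be, cd, ce, de
  2-simplices (5): abe, acd, ade, bcd, bce

Hence C_0 ≅ Z^5, C_1 ≅ Z^10, C_2 ≅ Z^5.

∂_1: C_1 → C_0 is given by ∂[p,q] = [q] − [p]. For instance
  ∂de = e − d.
As a 5×10 matrix over Z this has rank 4, with invariant factors (1,1,1,1).

∂_2: C_2 → C_1 maps a triangle to the signed sum of its edges. For instance
  ∂ade = de − ae + ad,
  ∂bcd = cd − bd + bc.
As a 10×5 matrix over Z this has rank 5, with invariant factors (1,1,1,1,1).

From H_k ≅ ker(∂_k) / im(∂_{k+1}) we obtain:

  H_0: rank C_0 − rank ∂_1 = 5 − 4 = 1, and the invariant factors of ∂_1 are all 1, so H_0 ≅ Z.
  H_1: rank ker ∂_1 − rank ∂_2 = (10 − 4) − 5 = 1, and the invariant factors of ∂_2 are all 1, so H_1 ≅ Z.
  H_2: rank ker ∂_2 − rank ∂_3 = (5 − 5) − 0 = 0, and there is no ∂_3, so H_2 ≅ 0.

(K is a triangulation of the Möbius band.)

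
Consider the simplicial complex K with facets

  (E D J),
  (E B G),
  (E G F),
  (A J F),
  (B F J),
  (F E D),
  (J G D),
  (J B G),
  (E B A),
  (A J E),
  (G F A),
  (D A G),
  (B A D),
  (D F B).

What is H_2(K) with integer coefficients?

H_2 ≅ Z.

We work with the vertex ordering A < B < D < E < F < G < J. The simplices of K, each written with vertices in increasing order, are:

  0-simplices (7): A, B, D, E, F, G, J
  1-simplices (21): AB, AD, AE, AF, AG, AJ, BD, BE, BF, BG, BJ, DE, DF, DG, DJ, EF, EG, EJ, FG, FJ, GJ
  2-simplices (14): ABD, ABE, ADG, AEJ, AFG, AFJ, BDF, BEG, BFJ, BGJ, DEF, DEJ, DGJ, EFG

giving chain groups C_0 ≅ Z^7, C_1 ≅ Z^21, C_2 ≅ Z^14.

∂_1: C_1 → C_0 sends each edge [p,q] (with p < q) to q − p. For instance
  ∂AD = D − A.
The resulting 7×21 matrix has rank 6, and its Smith normal form has invariant factors (1,1,1,1,1,1).

The boundary map ∂_2: C_2 → C_1 sends each 2-simplex [p,q,r] to [q,r] − [p,r] + [p,q]. For instance
  ∂EFG = FG − EG + EF,
  ∂BGJ = GJ − BJ + BG.
The resulting 21×14 matrix has rank 13, and its Smith normal form has invariant factors (1,1,1,1,1,1,1,1,1,1,1,1,1).

From H_k ≅ ker(∂_k) / im(∂_{k+1}) we obtain:

  H_2: rank ker ∂_2 − rank ∂_3 = (14 − 13) − 0 = 1, and there is no ∂_3, so H_2 = Z.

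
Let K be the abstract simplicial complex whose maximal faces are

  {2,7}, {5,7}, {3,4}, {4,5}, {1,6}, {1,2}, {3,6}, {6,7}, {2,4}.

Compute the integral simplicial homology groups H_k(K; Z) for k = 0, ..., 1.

Fix the vertex order 1 < 2 < 3 < 4 < 5 < 6 < 7 and write every simplex with vertices in increasing order. Then dim K = 1 and the simplices of K are:

  0-simplices (7): [1], [2], [3], [4], [5], [6], [7]
  1-simplices (9): [1,2], [1,6], [2,4], [2,7], [3,4], [3,6], [4,5], [5,7], [6,7]

giving chain groups C_0 ≅ Z^7, C_1 ≅ Z^9.

∂_1: C_1 → C_0 is given by ∂[p,q] = [q] − [p].
The resulting 7×9 matrix has rank 6, and its Smith normal form has invariant factors (1,1,1,1,1,1).

From H_k ≅ ker(∂_k) / im(∂_{k+1}) we obtain:

  H_0: rank C_0 − rank ∂_1 = 7 − 6 = 1, and the invariant factors of ∂_1 are all 1, so H_0 ≅ Z.
  H_1: rank ker ∂_1 − rank ∂_2 = (9 − 6) − 0 = 3, and there is no ∂_2, so H_1 ≅ Z^3.

As a check, the Euler characteristic is 7 − 9 = -2, which agrees with 1 − 3 = -2.

H_0 = Z,  H_1 = Z^3.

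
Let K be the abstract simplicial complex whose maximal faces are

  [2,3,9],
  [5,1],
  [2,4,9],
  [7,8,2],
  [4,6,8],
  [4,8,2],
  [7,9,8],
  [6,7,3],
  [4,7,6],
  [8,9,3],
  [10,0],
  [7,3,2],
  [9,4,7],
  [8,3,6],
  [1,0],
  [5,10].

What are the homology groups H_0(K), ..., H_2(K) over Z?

Order the vertices as 0 < 1 < 2 < 3 < 4 < 5 < 6 < 7 < 8 < 9 < 10. Listing each simplex with vertices in this order, K has dimension 2 with simplices:

  0-simplices (11): [0], [1], [2], [3], [4], [5], [6], [7], [8], [9], [10]
  1-simplices (22): [0,1], [0,10], [1,5], [2,3], [2,4], [2,7], [2,8], [2,9], [3,6], [3,7], [3,8], [3,9], [4,6], [4,7], [4,8], [4,9], [5,10], [6,7], [6,8], [7,8], [7,9], [8,9]
  2-simplices (12): [2,3,7], [2,3,9], [2,4,8], [2,4,9], [2,7,8], [3,6,7], [3,6,8], [3,8,9], [4,6,7], [4,6,8], [4,7,9], [7,8,9]

giving chain groups C_0 ≅ Z^11, C_1 ≅ Z^22, C_2 ≅ Z^12.

The boundary map ∂_1: C_1 → C_0 maps an edge to its endpoints' difference, ∂[p,q] = q − p.
The 11×22 boundary matrix has rank 9 and Smith normal form diag(1,1,1,1,1,1,1,1,1).

The boundary map ∂_2: C_2 → C_1 acts by ∂[p,q,r] = [q,r] − [p,r] + [p,q]. For instance
  ∂[3,6,7] = [6,7] − [3,7] + [3,6],
  ∂[2,7,8] = [7,8] − [2,8] + [2,7].
This gives a 22×12 integer matrix of rank 12; reducing to Smith normal form yields diagonal entries (1,1,1,1,1,1,1,1,1,1,1,2).

Reading off H_k = ker ∂_k / im ∂_{k+1}:

  H_0: rank C_0 − rank ∂_1 = 11 − 9 = 2, and the invariant factors of ∂_1 are all 1, so H_0 = Z^2.
  H_1: rank ker ∂_1 − rank ∂_2 = (22 − 9) − 12 = 1, and ∂_2 has invariant factor 2 > 1, so H_1 = Z ⊕ Z_2.
  H_2: rank ker ∂_2 − rank ∂_3 = (12 − 12) − 0 = 0, and there is no ∂_3, so H_2 = 0.

As a check, the Euler characteristic is 11 − 22 + 12 = 1, which agrees with 2 − 1 + 0 = 1.
(K is a triangulation of the disjoint union of the circle S^1 and the real projective plane RP^2.)

H_0 = Z^2,  H_1 = Z ⊕ Z_2,  H_2 = 0.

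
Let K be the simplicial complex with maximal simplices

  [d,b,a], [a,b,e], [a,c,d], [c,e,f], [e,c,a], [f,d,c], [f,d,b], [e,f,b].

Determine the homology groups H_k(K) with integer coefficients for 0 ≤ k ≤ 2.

Order the vertices as a < b < c < d < e < f. Listing each simplex with vertices in this order, K has dimension 2 with simplices:

  0-simplices (6): a, b, c, d, e, f
  1-simplices (12): ab, ac, ad, ae, bd, be, bf, cd, ce, cf, df, ef
  2-simplices (8): abd, abe, acd, ace, bdf, bef, cdf, cef

so the chain groups are C_0 ≅ Z^6, C_1 ≅ Z^12, C_2 ≅ Z^8.

Boundary ∂_1: C_1 → C_0 sends each edge [p,q] (with p < q) to q − p. For instance
  ∂ce = e − c.
The 6×12 boundary matrix has rank 5 and Smith normal form diag(1,1,1,1,1).

The boundary map ∂_2: C_2 → C_1 acts by ∂[p,q,r] = [q,r] − [p,r] + [p,q]. For instance
  ∂abe = be − ae + ab,
  ∂bdf = df − bf + bd.
This gives a 12×8 integer matrix of rank 7; reducing to Smith normal form yields diagonal entries (1,1,1,1,1,1,1).

Computing H_k = (kernel of ∂_k) / (image of ∂_{k+1}):

  H_0: rank C_0 − rank ∂_1 = 6 − 5 = 1, and the invariant factors of ∂_1 are all 1, so H_0 = Z.
  H_1: rank ker ∂_1 − rank ∂_2 = (12 − 5) − 7 = 0, and the invariant factors of ∂_2 are all 1, so H_1 = 0.
  H_2: rank ker ∂_2 − rank ∂_3 = (8 − 7) − 0 = 1, and there is no ∂_3, so H_2 = Z.

As a check, the Euler characteristic is 6 − 12 + 8 = 2, which agrees with 1 − 0 + 1 = 2.
(K is a triangulation of the 2-sphere S^2.)

H_0 ≅ Z,  H_1 = 0,  H_2 ≅ Z.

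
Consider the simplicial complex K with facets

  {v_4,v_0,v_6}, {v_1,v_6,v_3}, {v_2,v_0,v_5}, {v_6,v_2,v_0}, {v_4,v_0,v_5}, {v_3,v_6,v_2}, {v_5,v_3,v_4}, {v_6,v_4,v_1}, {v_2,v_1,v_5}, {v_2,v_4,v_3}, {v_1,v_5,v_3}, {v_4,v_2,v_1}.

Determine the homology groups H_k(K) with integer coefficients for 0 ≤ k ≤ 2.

Fix the vertex order v_0 < v_1 < v_2 < v_3 < v_4 < v_5 < v_6 and write every simplex with vertices in increasing order. Then dim K = 2 and the simplices of K are:

  0-simplices (7): [v_0], [v_1], [v_2], [v_3], [v_4], [v_5], [v_6]
  1-simplices (18): (18 of them)
  2-simplices (12): (12 of them)

so the chain groups are C_0 ≅ Z^7, C_1 ≅ Z^18, C_2 ≅ Z^12.

Boundary ∂_1: C_1 → C_0 sends each edge [p,q] (with p < q) to q − p. For instance
  ∂[v_0,v_6] = [v_6] − [v_0].
The resulting 7×18 matrix has rank 6, and its Smith normal form has invariant factors (1,1,1,1,1,1).

∂_2: C_2 → C_1 sends each 2-simplex [p,q,r] to [q,r] − [p,r] + [p,q]. For instance
  ∂[v_0,v_4,v_5] = [v_4,v_5] − [v_0,v_5] + [v_0,v_4],
  ∂[v_2,v_3,v_6] = [v_3,v_6] − [v_2,v_6] + [v_2,v_3].
This gives a 18×12 integer matrix of rank 12; reducing to Smith normal form yields diagonal entries (1,1,1,1,1,1,1,1,1,1,1,2).

Computing H_k = (kernel of ∂_k) / (image of ∂_{k+1}):

  H_0: rank C_0 − rank ∂_1 = 7 − 6 = 1, and the invariant factors of ∂_1 are all 1, so H_0 = Z.
  H_1: rank ker ∂_1 − rank ∂_2 = (18 − 6) − 12 = 0, and ∂_2 has invariant factor 2 > 1, so H_1 = Z/2.
  H_2: rank ker ∂_2 − rank ∂_3 = (12 − 12) − 0 = 0, and there is no ∂_3, so H_2 = 0.

As a check, the Euler characteristic is 7 − 18 + 12 = 1, which agrees with 1 − 0 + 0 = 1.

H_0 = Z,  H_1 = Z/2,  H_2 = 0.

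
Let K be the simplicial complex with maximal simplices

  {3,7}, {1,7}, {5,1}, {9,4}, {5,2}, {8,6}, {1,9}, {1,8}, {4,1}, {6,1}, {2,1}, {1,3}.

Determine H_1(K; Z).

Take the total order 1 < 2 < 3 < 4 < 5 < 6 < 7 < 8 < 9 on the vertex set. Then K (dimension 1) consists of the simplices:

  0-simplices (9): [1], [2], [3], [4], [5], [6], [7], [8], [9]
  1-simplices (12): [1,2], [1,3], [1,4], [1,5], [1,6], [1,7], [1,8], [1,9], [2,5], [3,7], [4,9], [6,8]

so the chain groups are C_0 ≅ Z^9, C_1 ≅ Z^12.

∂_1: C_1 → C_0 sends each edge [p,q] (with p < q) to q − p.
As a 9×12 matrix over Z this has rank 8, with invariant factors (1,1,1,1,1,1,1,1).

Now H_k = ker ∂_k / im ∂_{k+1}, so:

  H_1: rank ker ∂_1 − rank ∂_2 = (12 − 8) − 0 = 4, and there is no ∂_2, so H_1 = Z^4.

H_1 ≅ Z^4.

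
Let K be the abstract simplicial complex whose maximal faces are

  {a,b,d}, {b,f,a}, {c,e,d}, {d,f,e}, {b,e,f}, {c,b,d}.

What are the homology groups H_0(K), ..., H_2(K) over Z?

K has 6 vertices, 12 edges, 6 triangles.
rank ∂_0 = 0, rank ∂_1 = 5 ⇒ b_0 = 6 − 0 − 5 = 1; all invariant factors of ∂_1 are 1 so no torsion. So H_0 = Z.
rank ∂_1 = 5, rank ∂_2 = 6 ⇒ b_1 = 12 − 5 − 6 = 1; all invariant factors of ∂_2 are 1 so no torsion. So H_1 = Z.
rank ∂_2 = 6, rank ∂_3 = 0 ⇒ b_2 = 6 − 6 − 0 = 0. So H_2 = 0.

H_0 = Z,  H_1 = Z,  H_2 = 0.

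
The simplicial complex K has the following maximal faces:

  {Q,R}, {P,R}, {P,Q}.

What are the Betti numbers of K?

b_0 = 1, b_1 = 1.

Fix the vertex order P < Q < R and write every simplex with vertices in increasing order. Then dim K = 1 and the simplices of K are:

  0-simplices (3): P, Q, R
  1-simplices (3): PQ, PR, QR

giving chain groups C_0 ≅ Z^3, C_1 ≅ Z^3.

Boundary ∂_1: C_1 → C_0 is given by ∂[p,q] = [q] − [p]. For instance
  ∂PR = R − P.
This gives a 3×3 integer matrix of rank 2; reducing to Smith normal form yields diagonal entries (1,1).

Now H_k = ker ∂_k / im ∂_{k+1}, so:

  H_0: rank C_0 − rank ∂_1 = 3 − 2 = 1, and the invariant factors of ∂_1 are all 1, so H_0 = Z.
  H_1: rank ker ∂_1 − rank ∂_2 = (3 − 2) − 0 = 1, and there is no ∂_2, so H_1 = Z.

Hence the Betti numbers are b_0 = 1, b_1 = 1.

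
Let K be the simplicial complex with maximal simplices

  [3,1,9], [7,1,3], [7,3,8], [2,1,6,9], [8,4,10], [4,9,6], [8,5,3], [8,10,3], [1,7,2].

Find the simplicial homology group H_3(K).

H_3 ≅ 0.

Take the total order 1 < 2 < 3 < 4 < 5 < 6 < 7 < 8 < 9 < 10 on the vertex set. Then K (dimension 3) consists of the simplices:

  0-simplices (10): [1], [2], [3], [4], [5], [6], [7], [8], [9], [10]
  1-simplices (21): [1,2], [1,3], [1,6], [1,7], [1,9], [2,6], [2,7], [2,9], [3,5], [3,7], [3,8], [3,9], [3,10], [4,6], [4,8], [4,9], [4,10], [5,8], [6,9], [7,8], [8,10]
  2-simplices (12): [1,2,6], [1,2,7], [1,2,9], [1,3,7], [1,3,9], [1,6,9], [2,6,9], [3,5,8], [3,7,8], [3,8,10], [4,6,9], [4,8,10]
  3-simplices (1): [1,2,6,9]

giving chain groups C_0 ≅ Z^10, C_1 ≅ Z^21, C_2 ≅ Z^12, C_3 ≅ Z^1.

The boundary map ∂_1: C_1 → C_0 sends each edge [p,q] (with p < q) to q − p. For instance
  ∂[1,3] = [3] − [1].
The resulting 10×21 matrix has rank 9, and its Smith normal form has invariant factors (1,1,1,1,1,1,1,1,1).

∂_2: C_2 → C_1 maps a triangle to the signed sum of its edges. For instance
  ∂[4,6,9] = [6,9] − [4,9] + [4,6],
  ∂[1,6,9] = [6,9] − [1,9] + [1,6].
This gives a 21×12 integer matrix of rank 11; reducing to Smith normal form yields diagonal entries (1,1,1,1,1,1,1,1,1,1,1).

Boundary ∂_3: C_3 → C_2 sends each 3-simplex σ to the alternating sum Σ_i (−1)^i (σ with its i-th vertex removed). For instance
  ∂[1,2,6,9] = [2,6,9] − [1,6,9] + [1,2,9] − [1,2,6].
This gives a 12×1 integer matrix of rank 1; reducing to Smith normal form yields diagonal entries (1).

From H_k ≅ ker(∂_k) / im(∂_{k+1}) we obtain:

  H_3: rank ker ∂_3 − rank ∂_4 = (1 − 1) − 0 = 0, and there is no ∂_4, so H_3 = 0.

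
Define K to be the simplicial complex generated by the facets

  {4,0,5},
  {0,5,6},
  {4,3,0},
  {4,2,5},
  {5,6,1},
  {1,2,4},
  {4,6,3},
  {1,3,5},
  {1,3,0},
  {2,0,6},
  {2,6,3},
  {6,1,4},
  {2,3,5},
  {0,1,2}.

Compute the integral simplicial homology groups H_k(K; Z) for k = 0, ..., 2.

H_0 = Z,  H_1 = Z^2,  H_2 = Z.

We work with the vertex ordering 0 < 1 < 2 < 3 < 4 < 5 < 6. The simplices of K, each written with vertices in increasing order, are:

  0-simplices (7): [0], [1], [2], [3], [4], [5], [6]
  1-simplices (21): [0,1], [0,2], [0,3], [0,4], [0,5], [0,6], [1,2], [1,3], [1,4], [1,5], [1,6], [2,3], [2,4], [2,5], [2,6], [3,4], [3,5], [3,6], [4,5], [4,6], [5,6]
  2-simplices (14): [0,1,2], [0,1,3], [0,2,6], [0,3,4], [0,4,5], [0,5,6], [1,2,4], [1,3,5], [1,4,6], [1,5,6], [2,3,5], [2,3,6], [2,4,5], [3,4,6]

giving chain groups C_0 ≅ Z^7, C_1 ≅ Z^21, C_2 ≅ Z^14.

The boundary map ∂_1: C_1 → C_0 is given by ∂[p,q] = [q] − [p].
This gives a 7×21 integer matrix of rank 6; reducing to Smith normal form yields diagonal entries (1,1,1,1,1,1).

Boundary ∂_2: C_2 → C_1 maps a triangle to the signed sum of its edges. For instance
  ∂[2,4,5] = [4,5] − [2,5] + [2,4],
  ∂[0,3,4] = [3,4] − [0,4] + [0,3].
This gives a 21×14 integer matrix of rank 13; reducing to Smith normal form yields diagonal entries (1,1,1,1,1,1,1,1,1,1,1,1,1).

From H_k ≅ ker(∂_k) / im(∂_{k+1}) we obtain:

  H_0: rank C_0 − rank ∂_1 = 7 − 6 = 1, and the invariant factors of ∂_1 are all 1, so H_0 ≅ Z.
  H_1: rank ker ∂_1 − rank ∂_2 = (21 − 6) − 13 = 2, and the invariant factors of ∂_2 are all 1, so H_1 ≅ Z^2.
  H_2: rank ker ∂_2 − rank ∂_3 = (14 − 13) − 0 = 1, and there is no ∂_3, so H_2 ≅ Z.

As a check, the Euler characteristic is 7 − 21 + 14 = 0, which agrees with 1 − 2 + 1 = 0.
(K is a triangulation of the torus T^2.)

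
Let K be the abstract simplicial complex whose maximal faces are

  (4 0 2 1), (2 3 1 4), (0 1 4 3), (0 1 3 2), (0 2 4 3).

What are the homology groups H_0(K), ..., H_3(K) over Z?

Take the total order 0 < 1 < 2 < 3 < 4 on the vertex set. Then K (dimension 3) consists of the simplices:

  0-simplices (5): [0], [1], [2], [3], [4]
  1-simplices (10): [0,1], [0,2], [0,3], [0,4], [1,2], [1,3], [1,4], [2,3], [2,4], [3,4]
  2-simplices (10): [0,1,2], [0,1,3], [0,1,4], [0,2,3], [0,2,4], [0,3,4], [1,2,3], [1,2,4], [1,3,4], [2,3,4]
  3-simplices (5): [0,1,2,3], [0,1,2,4], [0,1,3,4], [0,2,3,4], [1,2,3,4]

Hence C_0 ≅ Z^5, C_1 ≅ Z^10, C_2 ≅ Z^10, C_3 ≅ Z^5.

∂_1: C_1 → C_0 is given by ∂[p,q] = [q] − [p]. For instance
  ∂[0,1] = [1] − [0].
This gives a 5×10 integer matrix of rank 4; reducing to Smith normal form yields diagonal entries (1,1,1,1).

Boundary ∂_2: C_2 → C_1 sends each 2-simplex [p,q,r] to [q,r] − [p,r] + [p,q]. For instance
  ∂[0,1,3] = [1,3] − [0,3] + [0,1],
  ∂[0,1,2] = [1,2] − [0,2] + [0,1].
As a 10×10 matrix over Z this has rank 6, with invariant factors (1,1,1,1,1,1).

The boundary map ∂_3: C_3 → C_2 sends each 3-simplex σ to the alternating sum Σ_i (−1)^i (σ with its i-th vertex removed). For instance
  ∂[0,1,2,3] = [1,2,3] − [0,2,3] + [0,1,3] − [0,1,2],
  ∂[0,2,3,4] = [2,3,4] − [0,3,4] + [0,2,4] − [0,2,3].
This gives a 10×5 integer matrix of rank 4; reducing to Smith normal form yields diagonal entries (1,1,1,1).

Reading off H_k = ker ∂_k / im ∂_{k+1}:

  H_0: rank C_0 − rank ∂_1 = 5 − 4 = 1, and the invariant factors of ∂_1 are all 1, so H_0 ≅ Z.
  H_1: rank ker ∂_1 − rank ∂_2 = (10 − 4) − 6 = 0, and the invariant factors of ∂_2 are all 1, so H_1 ≅ 0.
  H_2: rank ker ∂_2 − rank ∂_3 = (10 − 6) − 4 = 0, and the invariant factors of ∂_3 are all 1, so H_2 ≅ 0.
  H_3: rank ker ∂_3 − rank ∂_4 = (5 − 4) − 0 = 1, and there is no ∂_4, so H_3 ≅ Z.

As a check, the Euler characteristic is 5 − 10 + 10 − 5 = 0, which agrees with 1 − 0 + 0 − 1 = 0.
(K is a triangulation of the 3-sphere S^3.)

H_0 = Z,  H_1 = 0,  H_2 = 0,  H_3 = Z.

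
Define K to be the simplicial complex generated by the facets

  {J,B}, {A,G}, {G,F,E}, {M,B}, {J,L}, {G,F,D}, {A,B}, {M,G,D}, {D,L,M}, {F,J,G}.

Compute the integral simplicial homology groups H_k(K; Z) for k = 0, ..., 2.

Order the vertices as A < B < D < E < F < G < J < L < M. Listing each simplex with vertices in this order, K has dimension 2 with simplices:

  0-simplices (9): A, B, D, E, F, G, J, L, M
  1-simplices (16): AB, AG, BJ, BM, DF, DG, DL, DM, EF, EG, FG, FJ, GJ, GM, JL, LM
  2-simplices (5): DFG, DGM, DLM, EFG, FGJ

Hence C_0 ≅ Z^9, C_1 ≅ Z^16, C_2 ≅ Z^5.

The boundary map ∂_1: C_1 → C_0 sends each edge [p,q] (with p < q) to q − p.
As a 9×16 matrix over Z this has rank 8, with invariant factors (1,1,1,1,1,1,1,1).

Boundary ∂_2: C_2 → C_1 maps a triangle to the signed sum of its edges. For instance
  ∂DFG = FG − DG + DF,
  ∂DLM = LM − DM + DL.
The resulting 16×5 matrix has rank 5, and its Smith normal form has invariant factors (1,1,1,1,1).

From H_k ≅ ker(∂_k) / im(∂_{k+1}) we obtain:

  H_0: rank C_0 − rank ∂_1 = 9 − 8 = 1, and the invariant factors of ∂_1 are all 1, so H_0 = Z.
  H_1: rank ker ∂_1 − rank ∂_2 = (16 − 8) − 5 = 3, and the invariant factors of ∂_2 are all 1, so H_1 = Z^3.
  H_2: rank ker ∂_2 − rank ∂_3 = (5 − 5) − 0 = 0, and there is no ∂_3, so H_2 = 0.

H_0 = Z,  H_1 = Z^3,  H_2 = 0.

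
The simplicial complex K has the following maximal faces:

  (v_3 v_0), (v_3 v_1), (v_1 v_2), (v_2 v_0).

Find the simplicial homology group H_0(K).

H_0 ≅ Z.

Take the total order v_0 < v_1 < v_2 < v_3 on the vertex set. Then K (dimension 1) consists of the simplices:

  0-simplices (4): [v_0], [v_1], [v_2], [v_3]
  1-simplices (4): [v_0,v_2], [v_0,v_3], [v_1,v_2], [v_1,v_3]

Hence C_0 ≅ Z^4, C_1 ≅ Z^4.

The boundary map ∂_1: C_1 → C_0 is given by ∂[p,q] = [q] − [p]. For instance
  ∂[v_0,v_2] = [v_2] − [v_0].
The 4×4 boundary matrix has rank 3 and Smith normal form diag(1,1,1).

Reading off H_k = ker ∂_k / im ∂_{k+1}:

  H_0: rank C_0 − rank ∂_1 = 4 − 3 = 1, and the invariant factors of ∂_1 are all 1, so H_0 ≅ Z.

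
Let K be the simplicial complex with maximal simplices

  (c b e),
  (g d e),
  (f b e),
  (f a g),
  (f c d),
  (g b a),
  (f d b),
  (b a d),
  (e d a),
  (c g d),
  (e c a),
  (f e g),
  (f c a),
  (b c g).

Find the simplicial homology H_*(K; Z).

H_0 = Z,  H_1 = Z^2,  H_2 = Z.

Fix the vertex order a < b < c < d < e < f < g and write every simplex with vertices in increasing order. Then dim K = 2 and the simplices of K are:

  0-simplices (7): a, b, c, d, e, f, g
  1-simplices (21): ab, ac, ad, ae, af, ag, bc, bd, be, bf, bg, cd, ce, cf, cg, de, df, dg, ef, eg, fg
  2-simplices (14): abd, abg, ace, acf, ade, afg, bce, bcg, bdf, bef, cdf, cdg, deg, efg

giving chain groups C_0 ≅ Z^7, C_1 ≅ Z^21, C_2 ≅ Z^14.

Boundary ∂_1: C_1 → C_0 is given by ∂[p,q] = [q] − [p]. For instance
  ∂bg = g − b.
The 7×21 boundary matrix has rank 6 and Smith normal form diag(1,1,1,1,1,1).

The boundary map ∂_2: C_2 → C_1 acts by ∂[p,q,r] = [q,r] − [p,r] + [p,q]. For instance
  ∂bdf = df − bf + bd,
  ∂acf = cf − af + ac.
The 21×14 boundary matrix has rank 13 and Smith normal form diag(1,1,1,1,1,1,1,1,1,1,1,1,1).

Reading off H_k = ker ∂_k / im ∂_{k+1}:

  H_0: rank C_0 − rank ∂_1 = 7 − 6 = 1, and the invariant factors of ∂_1 are all 1, so H_0 ≅ Z.
  H_1: rank ker ∂_1 − rank ∂_2 = (21 − 6) − 13 = 2, and the invariant factors of ∂_2 are all 1, so H_1 ≅ Z^2.
  H_2: rank ker ∂_2 − rank ∂_3 = (14 − 13) − 0 = 1, and there is no ∂_3, so H_2 ≅ Z.

(K is a triangulation of the torus T^2.)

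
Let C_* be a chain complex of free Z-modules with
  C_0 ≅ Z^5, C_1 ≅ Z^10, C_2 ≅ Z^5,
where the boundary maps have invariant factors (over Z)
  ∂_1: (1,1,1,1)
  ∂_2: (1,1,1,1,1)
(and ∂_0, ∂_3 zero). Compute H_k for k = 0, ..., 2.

H_0: b_0 = 5 − 0 − 4 = 1; torsion from ∂_1 factors > 1: none. So H_0 = Z.
H_1: b_1 = 10 − 4 − 5 = 1; torsion from ∂_2 factors > 1: none. So H_1 = Z.
H_2: b_2 = 5 − 5 − 0 = 0; torsion from ∂_3 factors > 1: none. So H_2 = 0.

H_0 = Z,  H_1 = Z,  H_2 = 0.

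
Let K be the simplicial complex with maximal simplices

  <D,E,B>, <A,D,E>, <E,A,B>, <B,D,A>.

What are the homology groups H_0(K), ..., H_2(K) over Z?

H_0 ≅ Z,  H_1 = 0,  H_2 ≅ Z.

Fix the vertex order A < B < D < E and write every simplex with vertices in increasing order. Then dim K = 2 and the simplices of K are:

  0-simplices (4): A, B, D, E
  1-simplices (6): AB, AD, AE, BD, BE, DE
  2-simplices (4): ABD, ABE, ADE, BDE

so the chain groups are C_0 ≅ Z^4, C_1 ≅ Z^6, C_2 ≅ Z^4.

Boundary ∂_1: C_1 → C_0 sends each edge [p,q] (with p < q) to q − p. For instance
  ∂BD = D − B.
The 4×6 boundary matrix has rank 3 and Smith normal form diag(1,1,1).

∂_2: C_2 → C_1 acts by ∂[p,q,r] = [q,r] − [p,r] + [p,q]. For instance
  ∂BDE = DE − BE + BD,
  ∂ADE = DE − AE + AD.
The resulting 6×4 matrix has rank 3, and its Smith normal form has invariant factors (1,1,1).

Now H_k = ker ∂_k / im ∂_{k+1}, so:

  H_0: rank C_0 − rank ∂_1 = 4 − 3 = 1, and the invariant factors of ∂_1 are all 1, so H_0 = Z.
  H_1: rank ker ∂_1 − rank ∂_2 = (6 − 3) − 3 = 0, and the invariant factors of ∂_2 are all 1, so H_1 = 0.
  H_2: rank ker ∂_2 − rank ∂_3 = (4 − 3) − 0 = 1, and there is no ∂_3, so H_2 = Z.

(K is a triangulation of the 2-sphere S^2.)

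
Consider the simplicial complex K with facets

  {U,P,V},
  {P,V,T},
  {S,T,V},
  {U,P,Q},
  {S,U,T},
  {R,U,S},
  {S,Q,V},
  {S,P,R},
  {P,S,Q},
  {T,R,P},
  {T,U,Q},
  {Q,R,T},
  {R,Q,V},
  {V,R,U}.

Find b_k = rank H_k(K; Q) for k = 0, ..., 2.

b_0 = 1, b_1 = 2, b_2 = 1.

Fix the vertex order P < Q < R < S < T < U < V and write every simplex with vertices in increasing order. Then dim K = 2 and the simplices of K are:

  0-simplices (7): P, Q, R, S, T, U, V
  1-simplices (21): PQ, PR, PS, PT, PU, PV, QR, QS, QT, QU, QV, RS, RT, RU, RV, ST, SU, SV, TU, TV, UV
  2-simplices (14): PQS, PQU, PRS, PRT, PTV, PUV, QRT, QRV, QSV, QTU, RSU, RUV, STU, STV

Hence C_0 ≅ Z^7, C_1 ≅ Z^21, C_2 ≅ Z^14.

∂_1: C_1 → C_0 sends each edge [p,q] (with p < q) to q − p. For instance
  ∂PT = T − P.
The 7×21 boundary matrix has rank 6 and Smith normal form diag(1,1,1,1,1,1).

∂_2: C_2 → C_1 acts by ∂[p,q,r] = [q,r] − [p,r] + [p,q]. For instance
  ∂QSV = SV − QV + QS,
  ∂RSU = SU − RU + RS.
As a 21×14 matrix over Z this has rank 13, with invariant factors (1,1,1,1,1,1,1,1,1,1,1,1,1).

Computing H_k = (kernel of ∂_k) / (image of ∂_{k+1}):

  H_0: rank C_0 − rank ∂_1 = 7 − 6 = 1, and the invariant factors of ∂_1 are all 1, so H_0 = Z.
  H_1: rank ker ∂_1 − rank ∂_2 = (21 − 6) − 13 = 2, and the invariant factors of ∂_2 are all 1, so H_1 = Z^2.
  H_2: rank ker ∂_2 − rank ∂_3 = (14 − 13) − 0 = 1, and there is no ∂_3, so H_2 = Z.

As a check, the Euler characteristic is 7 − 21 + 14 = 0, which agrees with 1 − 2 + 1 = 0.

Hence the Betti numbers are b_0 = 1, b_1 = 2, b_2 = 1.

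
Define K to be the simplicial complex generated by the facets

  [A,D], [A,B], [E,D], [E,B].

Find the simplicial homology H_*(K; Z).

Fix the vertex order A < B < D < E and write every simplex with vertices in increasing order. Then dim K = 1 and the simplices of K are:

  0-simplices (4): A, B, D, E
  1-simplices (4): AB, AD, BE, DE

giving chain groups C_0 ≅ Z^4, C_1 ≅ Z^4.

∂_1: C_1 → C_0 maps an edge to its endpoints' difference, ∂[p,q] = q − p. For instance
  ∂AD = D − A.
The 4×4 boundary matrix has rank 3 and Smith normal form diag(1,1,1).

From H_k ≅ ker(∂_k) / im(∂_{k+1}) we obtain:

  H_0: rank C_0 − rank ∂_1 = 4 − 3 = 1, and the invariant factors of ∂_1 are all 1, so H_0 ≅ Z.
  H_1: rank ker ∂_1 − rank ∂_2 = (4 − 3) − 0 = 1, and there is no ∂_2, so H_1 ≅ Z.

As a check, the Euler characteristic is 4 − 4 = 0, which agrees with 1 − 1 = 0.

H_0 ≅ Z,  H_1 ≅ Z.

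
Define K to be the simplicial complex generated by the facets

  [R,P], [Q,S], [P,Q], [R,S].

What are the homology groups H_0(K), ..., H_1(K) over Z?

K has 4 vertices, 4 edges.
rank ∂_0 = 0, rank ∂_1 = 3 ⇒ b_0 = 4 − 0 − 3 = 1; all invariant factors of ∂_1 are 1 so no torsion. So H_0 ≅ Z.
rank ∂_1 = 3, rank ∂_2 = 0 ⇒ b_1 = 4 − 3 − 0 = 1. So H_1 ≅ Z.

H_0 ≅ Z,  H_1 ≅ Z.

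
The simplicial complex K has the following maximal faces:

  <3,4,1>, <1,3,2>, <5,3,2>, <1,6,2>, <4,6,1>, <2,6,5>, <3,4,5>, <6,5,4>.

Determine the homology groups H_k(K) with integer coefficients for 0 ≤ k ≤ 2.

H_0 = Z,  H_1 = 0,  H_2 = Z.

We work with the vertex ordering 1 < 2 < 3 < 4 < 5 < 6. The simplices of K, each written with vertices in increasing order, are:

  0-simplices (6): [1], [2], [3], [4], [5], [6]
  1-simplices (12): [1,2], [1,3], [1,4], [1,6], [2,3], [2,5], [2,6], [3,4], [3,5], [4,5], [4,6], [5,6]
  2-simplices (8): [1,2,3], [1,2,6], [1,3,4], [1,4,6], [2,3,5], [2,5,6], [3,4,5], [4,5,6]

so the chain groups are C_0 ≅ Z^6, C_1 ≅ Z^12, C_2 ≅ Z^8.

∂_1: C_1 → C_0 maps an edge to its endpoints' difference, ∂[p,q] = q − p. For instance
  ∂[1,4] = [4] − [1].
As a 6×12 matrix over Z this has rank 5, with invariant factors (1,1,1,1,1).

The boundary map ∂_2: C_2 → C_1 sends each 2-simplex [p,q,r] to [q,r] − [p,r] + [p,q]. For instance
  ∂[1,4,6] = [4,6] − [1,6] + [1,4],
  ∂[2,5,6] = [5,6] − [2,6] + [2,5].
As a 12×8 matrix over Z this has rank 7, with invariant factors (1,1,1,1,1,1,1).

Computing H_k = (kernel of ∂_k) / (image of ∂_{k+1}):

  H_0: rank C_0 − rank ∂_1 = 6 − 5 = 1, and the invariant factors of ∂_1 are all 1, so H_0 = Z.
  H_1: rank ker ∂_1 − rank ∂_2 = (12 − 5) − 7 = 0, and the invariant factors of ∂_2 are all 1, so H_1 = 0.
  H_2: rank ker ∂_2 − rank ∂_3 = (8 − 7) − 0 = 1, and there is no ∂_3, so H_2 = Z.

As a check, the Euler characteristic is 6 − 12 + 8 = 2, which agrees with 1 − 0 + 1 = 2.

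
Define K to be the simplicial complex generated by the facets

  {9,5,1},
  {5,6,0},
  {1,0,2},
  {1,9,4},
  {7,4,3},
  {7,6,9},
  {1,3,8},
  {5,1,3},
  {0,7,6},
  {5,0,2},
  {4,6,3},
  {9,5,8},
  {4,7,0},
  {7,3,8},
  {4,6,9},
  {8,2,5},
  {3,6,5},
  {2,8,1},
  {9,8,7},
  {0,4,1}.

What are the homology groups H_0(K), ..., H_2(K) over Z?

H_0 ≅ Z,  H_1 ≅ Z × Z/2,  H_2 = 0.

Fix the vertex order 0 < 1 < 2 < 3 < 4 < 5 < 6 < 7 < 8 < 9 and write every simplex with vertices in increasing order. Then dim K = 2 and the simplices of K are:

  0-simplices (10): [0], [1], [2], [3], [4], [5], [6], [7], [8], [9]
  1-simplices (30): (30 of them)
  2-simplices (20): (20 of them)

so the chain groups are C_0 ≅ Z^10, C_1 ≅ Z^30, C_2 ≅ Z^20.

The boundary map ∂_1: C_1 → C_0 is given by ∂[p,q] = [q] − [p].
The 10×30 boundary matrix has rank 9 and Smith normal form diag(1,1,1,1,1,1,1,1,1).

∂_2: C_2 → C_1 sends each 2-simplex [p,q,r] to [q,r] − [p,r] + [p,q]. For instance
  ∂[0,2,5] = [2,5] − [0,5] + [0,2],
  ∂[1,2,8] = [2,8] − [1,8] + [1,2].
This gives a 30×20 integer matrix of rank 20; reducing to Smith normal form yields diagonal entries (1,1,1,1,1,1,1,1,1,1,1,1,1,1,1,1,1,1,1,2).

From H_k ≅ ker(∂_k) / im(∂_{k+1}) we obtain:

  H_0: rank C_0 − rank ∂_1 = 10 − 9 = 1, and the invariant factors of ∂_1 are all 1, so H_0 ≅ Z.
  H_1: rank ker ∂_1 − rank ∂_2 = (30 − 9) − 20 = 1, and ∂_2 has invariant factor 2 > 1, so H_1 ≅ Z × Z/2.
  H_2: rank ker ∂_2 − rank ∂_3 = (20 − 20) − 0 = 0, and there is no ∂_3, so H_2 ≅ 0.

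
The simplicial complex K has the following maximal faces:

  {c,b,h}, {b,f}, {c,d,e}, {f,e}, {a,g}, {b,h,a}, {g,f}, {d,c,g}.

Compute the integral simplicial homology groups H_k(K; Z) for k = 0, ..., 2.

H_0 ≅ Z,  H_1 ≅ Z^3,  H_2 = 0.

Order the vertices as a < b < c < d < e < f < g < h. Listing each simplex with vertices in this order, K has dimension 2 with simplices:

  0-simplices (8): a, b, c, d, e, f, g, h
  1-simplices (14): ab, ag, ah, bc, bf, bh, cd, ce, cg, ch, de, dg, ef, fg
  2-simplices (4): abh, bch, cde, cdg

giving chain groups C_0 ≅ Z^8, C_1 ≅ Z^14, C_2 ≅ Z^4.

The boundary map ∂_1: C_1 → C_0 is given by ∂[p,q] = [q] − [p].
As a 8×14 matrix over Z this has rank 7, with invariant factors (1,1,1,1,1,1,1).

Boundary ∂_2: C_2 → C_1 sends each 2-simplex [p,q,r] to [q,r] − [p,r] + [p,q]. For instance
  ∂bch = ch − bh + bc,
  ∂cde = de − ce + cd.
This gives a 14×4 integer matrix of rank 4; reducing to Smith normal form yields diagonal entries (1,1,1,1).

Reading off H_k = ker ∂_k / im ∂_{k+1}:

  H_0: rank C_0 − rank ∂_1 = 8 − 7 = 1, and the invariant factors of ∂_1 are all 1, so H_0 = Z.
  H_1: rank ker ∂_1 − rank ∂_2 = (14 − 7) − 4 = 3, and the invariant factors of ∂_2 are all 1, so H_1 = Z^3.
  H_2: rank ker ∂_2 − rank ∂_3 = (4 − 4) − 0 = 0, and there is no ∂_3, so H_2 = 0.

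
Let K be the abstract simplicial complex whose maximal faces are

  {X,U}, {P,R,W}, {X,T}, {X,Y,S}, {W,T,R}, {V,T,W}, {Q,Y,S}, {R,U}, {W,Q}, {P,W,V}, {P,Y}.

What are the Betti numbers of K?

b_0 = 1, b_1 = 3, b_2 = 0.

We work with the vertex ordering P < Q < R < S < T < U < V < W < X < Y. The simplices of K, each written with vertices in increasing order, are:

  0-simplices (10): P, Q, R, S, T, U, V, W, X, Y
  1-simplices (18): PR, PV, PW, PY, QS, QW, QY, RT, RU, RW, SX, SY, TV, TW, TX, UX, VW, XY
  2-simplices (6): PRW, PVW, QSY, RTW, SXY, TVW

giving chain groups C_0 ≅ Z^10, C_1 ≅ Z^18, C_2 ≅ Z^6.

∂_1: C_1 → C_0 sends each edge [p,q] (with p < q) to q − p.
The resulting 10×18 matrix has rank 9, and its Smith normal form has invariant factors (1,1,1,1,1,1,1,1,1).

∂_2: C_2 → C_1 maps a triangle to the signed sum of its edges. For instance
  ∂PRW = RW − PW + PR,
  ∂RTW = TW − RW + RT.
The resulting 18×6 matrix has rank 6, and its Smith normal form has invariant factors (1,1,1,1,1,1).

Reading off H_k = ker ∂_k / im ∂_{k+1}:

  H_0: rank C_0 − rank ∂_1 = 10 − 9 = 1, and the invariant factors of ∂_1 are all 1, so H_0 ≅ Z.
  H_1: rank ker ∂_1 − rank ∂_2 = (18 − 9) − 6 = 3, and the invariant factors of ∂_2 are all 1, so H_1 ≅ Z^3.
  H_2: rank ker ∂_2 − rank ∂_3 = (6 − 6) − 0 = 0, and there is no ∂_3, so H_2 ≅ 0.

Hence the Betti numbers are b_0 = 1, b_1 = 3, b_2 = 0.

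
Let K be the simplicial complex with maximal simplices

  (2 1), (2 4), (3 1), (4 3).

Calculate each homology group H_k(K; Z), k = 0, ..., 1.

H_0 = Z,  H_1 = Z.

Take the total order 1 < 2 < 3 < 4 on the vertex set. Then K (dimension 1) consists of the simplices:

  0-simplices (4): [1], [2], [3], [4]
  1-simplices (4): [1,2], [1,3], [2,4], [3,4]

Hence C_0 ≅ Z^4, C_1 ≅ Z^4.

∂_1: C_1 → C_0 is given by ∂[p,q] = [q] − [p].
As a 4×4 matrix over Z this has rank 3, with invariant factors (1,1,1).

Reading off H_k = ker ∂_k / im ∂_{k+1}:

  H_0: rank C_0 − rank ∂_1 = 4 − 3 = 1, and the invariant factors of ∂_1 are all 1, so H_0 ≅ Z.
  H_1: rank ker ∂_1 − rank ∂_2 = (4 − 3) − 0 = 1, and there is no ∂_2, so H_1 ≅ Z.

As a check, the Euler characteristic is 4 − 4 = 0, which agrees with 1 − 1 = 0.
(K is a triangulation of the circle S^1.)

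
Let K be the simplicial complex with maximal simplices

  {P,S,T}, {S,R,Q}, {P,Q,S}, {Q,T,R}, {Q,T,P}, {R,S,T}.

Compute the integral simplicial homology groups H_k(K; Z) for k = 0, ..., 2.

Take the total order P < Q < R < S < T on the vertex set. Then K (dimension 2) consists of the simplices:

  0-simplices (5): P, Q, R, S, T
  1-simplices (9): PQ, PS, PT, QR, QS, QT, RS, RT, ST
  2-simplices (6): PQS, PQT, PST, QRS, QRT, RST

giving chain groups C_0 ≅ Z^5, C_1 ≅ Z^9, C_2 ≅ Z^6.

Boundary ∂_1: C_1 → C_0 maps an edge to its endpoints' difference, ∂[p,q] = q − p. For instance
  ∂PQ = Q − P.
As a 5×9 matrix over Z this has rank 4, with invariant factors (1,1,1,1).

Boundary ∂_2: C_2 → C_1 sends each 2-simplex [p,q,r] to [q,r] − [p,r] + [p,q]. For instance
  ∂QRS = RS − QS + QR,
  ∂QRT = RT − QT + QR.
The 9×6 boundary matrix has rank 5 and Smith normal form diag(1,1,1,1,1).

From H_k ≅ ker(∂_k) / im(∂_{k+1}) we obtain:

  H_0: rank C_0 − rank ∂_1 = 5 − 4 = 1, and the invariant factors of ∂_1 are all 1, so H_0 = Z.
  H_1: rank ker ∂_1 − rank ∂_2 = (9 − 4) − 5 = 0, and the invariant factors of ∂_2 are all 1, so H_1 = 0.
  H_2: rank ker ∂_2 − rank ∂_3 = (6 − 5) − 0 = 1, and there is no ∂_3, so H_2 = Z.

As a check, the Euler characteristic is 5 − 9 + 6 = 2, which agrees with 1 − 0 + 1 = 2.

H_0 ≅ Z,  H_1 = 0,  H_2 ≅ Z.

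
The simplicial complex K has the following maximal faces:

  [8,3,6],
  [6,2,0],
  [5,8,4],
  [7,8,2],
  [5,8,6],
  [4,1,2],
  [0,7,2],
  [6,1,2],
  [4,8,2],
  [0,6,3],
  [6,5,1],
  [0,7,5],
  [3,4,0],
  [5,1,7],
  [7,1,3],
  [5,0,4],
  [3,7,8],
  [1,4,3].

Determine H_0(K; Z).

H_0 ≅ Z.

K has 9 vertices, 27 edges, 18 triangles.
rank ∂_0 = 0, rank ∂_1 = 8 ⇒ b_0 = 9 − 0 − 8 = 1; all invariant factors of ∂_1 are 1 so no torsion. So H_0 = Z.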